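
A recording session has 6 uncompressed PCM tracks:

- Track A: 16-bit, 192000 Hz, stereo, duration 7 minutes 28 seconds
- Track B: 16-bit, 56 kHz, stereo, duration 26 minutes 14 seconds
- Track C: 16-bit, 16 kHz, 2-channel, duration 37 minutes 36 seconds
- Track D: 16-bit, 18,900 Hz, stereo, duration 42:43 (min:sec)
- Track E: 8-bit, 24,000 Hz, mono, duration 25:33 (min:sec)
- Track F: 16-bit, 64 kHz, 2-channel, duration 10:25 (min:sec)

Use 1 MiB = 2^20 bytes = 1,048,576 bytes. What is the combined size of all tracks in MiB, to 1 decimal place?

1174.5 MiB

Track A: 7 minutes 28 seconds = 448 s; 192,000 × 448 × 2 × 2 = 344,064,000 bytes.
Track B: 26 minutes 14 seconds = 1,574 s; 56,000 × 1,574 × 2 × 2 = 352,576,000 bytes.
Track C: 37 minutes 36 seconds = 2,256 s; 16,000 × 2,256 × 2 × 2 = 144,384,000 bytes.
Track D: 42:43 (min:sec) = 2,563 s; 18,900 × 2,563 × 2 × 2 = 193,762,800 bytes.
Track E: 25:33 (min:sec) = 1,533 s; 24,000 × 1,533 × 1 × 1 = 36,792,000 bytes.
Track F: 10:25 (min:sec) = 625 s; 64,000 × 625 × 2 × 2 = 160,000,000 bytes.
Total = 1,231,578,800 bytes = 1174.5 MiB.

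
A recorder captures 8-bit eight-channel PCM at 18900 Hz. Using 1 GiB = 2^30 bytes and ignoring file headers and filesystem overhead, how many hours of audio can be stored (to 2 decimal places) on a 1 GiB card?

1.97 hours

Uncompressed byte rate = 18,900 × 1 × 8 = 151,200 bytes/s.
Capacity = 1 × 1,073,741,824 = 1,073,741,824 bytes.
1,073,741,824 / 151,200 ≈ 7101.47 s → 1.97 hours.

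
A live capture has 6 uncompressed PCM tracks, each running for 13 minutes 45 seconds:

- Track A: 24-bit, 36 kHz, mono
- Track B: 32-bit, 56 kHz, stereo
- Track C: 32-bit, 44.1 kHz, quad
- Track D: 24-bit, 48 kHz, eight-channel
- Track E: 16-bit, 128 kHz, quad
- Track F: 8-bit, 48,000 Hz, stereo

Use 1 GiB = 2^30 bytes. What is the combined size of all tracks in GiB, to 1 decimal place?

2.7 GiB

13 minutes 45 seconds = 825 s.
Track A: 36,000 × 825 × 3 × 1 = 89,100,000 bytes.
Track B: 56,000 × 825 × 4 × 2 = 369,600,000 bytes.
Track C: 44,100 × 825 × 4 × 4 = 582,120,000 bytes.
Track D: 48,000 × 825 × 3 × 8 = 950,400,000 bytes.
Track E: 128,000 × 825 × 2 × 4 = 844,800,000 bytes.
Track F: 48,000 × 825 × 1 × 2 = 79,200,000 bytes.
Total = 2,915,220,000 bytes = 2.7 GiB.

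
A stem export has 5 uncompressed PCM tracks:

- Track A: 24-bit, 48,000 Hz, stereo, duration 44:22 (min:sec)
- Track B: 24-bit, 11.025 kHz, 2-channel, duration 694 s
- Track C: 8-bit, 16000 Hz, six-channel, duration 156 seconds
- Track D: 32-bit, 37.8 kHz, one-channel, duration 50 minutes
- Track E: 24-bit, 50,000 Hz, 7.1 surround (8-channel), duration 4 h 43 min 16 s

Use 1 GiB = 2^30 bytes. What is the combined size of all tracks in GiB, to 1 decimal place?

Track A: 44:22 (min:sec) = 2,662 s; 48,000 × 2,662 × 3 × 2 = 766,656,000 bytes.
Track B: 11,025 × 694 × 3 × 2 = 45,908,100 bytes.
Track C: 16,000 × 156 × 1 × 6 = 14,976,000 bytes.
Track D: 50 minutes = 3,000 s; 37,800 × 3,000 × 4 × 1 = 453,600,000 bytes.
Track E: 4 h 43 min 16 s = 16,996 s; 50,000 × 16,996 × 3 × 8 = 20,395,200,000 bytes.
Total = 21,676,340,100 bytes = 20.2 GiB.

20.2 GiB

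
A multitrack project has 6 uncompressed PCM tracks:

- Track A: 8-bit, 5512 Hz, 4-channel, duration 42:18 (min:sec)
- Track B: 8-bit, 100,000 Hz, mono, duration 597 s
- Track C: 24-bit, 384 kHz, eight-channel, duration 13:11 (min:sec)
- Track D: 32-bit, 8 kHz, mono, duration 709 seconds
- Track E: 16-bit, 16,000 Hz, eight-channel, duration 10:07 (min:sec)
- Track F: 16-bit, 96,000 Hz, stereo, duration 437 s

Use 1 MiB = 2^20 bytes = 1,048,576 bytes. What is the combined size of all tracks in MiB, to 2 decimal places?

Track A: 42:18 (min:sec) = 2,538 s; 5,512 × 2,538 × 1 × 4 = 55,957,824 bytes.
Track B: 100,000 × 597 × 1 × 1 = 59,700,000 bytes.
Track C: 13:11 (min:sec) = 791 s; 384,000 × 791 × 3 × 8 = 7,289,856,000 bytes.
Track D: 8,000 × 709 × 4 × 1 = 22,688,000 bytes.
Track E: 10:07 (min:sec) = 607 s; 16,000 × 607 × 2 × 8 = 155,392,000 bytes.
Track F: 96,000 × 437 × 2 × 2 = 167,808,000 bytes.
Total = 7,751,401,824 bytes = 7392.31 MiB.

7392.31 MiB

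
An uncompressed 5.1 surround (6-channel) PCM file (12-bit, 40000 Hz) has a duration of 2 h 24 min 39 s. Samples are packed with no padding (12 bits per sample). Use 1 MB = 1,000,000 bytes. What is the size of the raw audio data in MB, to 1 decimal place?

Duration = 2 h 24 min 39 s = 8,679 s.
Bits = 40,000 × 8,679 × 12 × 6 = 24,995,520,000 bits = 3,124,440,000 bytes.
3,124,440,000 / 1,000,000 = 3124.4 MB.

3124.4 MB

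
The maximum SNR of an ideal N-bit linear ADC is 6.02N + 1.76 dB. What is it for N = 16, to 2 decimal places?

98.08 dB

6.02 × 16 + 1.76 = 98.08 dB.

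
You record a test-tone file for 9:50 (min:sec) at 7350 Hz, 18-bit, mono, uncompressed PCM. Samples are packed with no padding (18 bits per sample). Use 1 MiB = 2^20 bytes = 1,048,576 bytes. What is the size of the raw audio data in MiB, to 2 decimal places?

Duration = 9:50 (min:sec) = 590 s.
Bits = 7,350 × 590 × 18 × 1 = 78,057,000 bits = 9,757,125 bytes.
9,757,125 / 1,048,576 = 9.31 MiB.

9.31 MiB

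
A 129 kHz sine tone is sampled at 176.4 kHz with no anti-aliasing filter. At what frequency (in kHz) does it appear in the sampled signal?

47.4 kHz

Nyquist = 176,400/2 = 88,200 Hz; 129,000 Hz exceeds it.
Alias = |129,000 − 1×176,400| = |129,000 − 176,400| = 47,400 Hz = 47.4 kHz.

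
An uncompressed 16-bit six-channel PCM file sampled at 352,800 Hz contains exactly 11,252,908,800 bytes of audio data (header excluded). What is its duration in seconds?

2,658 seconds

Byte rate = 352,800 × 2 × 6 = 4,233,600 bytes/s.
Duration = 11,252,908,800 / 4,233,600 = 2,658 s.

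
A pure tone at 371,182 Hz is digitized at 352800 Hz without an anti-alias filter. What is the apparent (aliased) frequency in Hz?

Nyquist = 352,800/2 = 176,400 Hz; 371,182 Hz exceeds it.
Alias = |371,182 − 1×352,800| = |371,182 − 352,800| = 18,382 Hz.

18,382 Hz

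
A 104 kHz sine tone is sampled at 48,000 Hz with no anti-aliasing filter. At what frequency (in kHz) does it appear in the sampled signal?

8 kHz

Nyquist = 48,000/2 = 24,000 Hz; 104,000 Hz exceeds it.
Alias = |104,000 − 2×48,000| = |104,000 − 96,000| = 8,000 Hz = 8 kHz.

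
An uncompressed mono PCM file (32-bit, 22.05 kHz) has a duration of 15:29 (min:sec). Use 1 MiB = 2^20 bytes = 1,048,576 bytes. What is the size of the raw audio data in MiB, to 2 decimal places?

78.14 MiB

Duration = 15:29 (min:sec) = 929 s.
Bytes = 22,050 samples/s × 929 s × 4 bytes/sample × 1 ch = 81,937,800 bytes.
81,937,800 / 1,048,576 = 78.14 MiB.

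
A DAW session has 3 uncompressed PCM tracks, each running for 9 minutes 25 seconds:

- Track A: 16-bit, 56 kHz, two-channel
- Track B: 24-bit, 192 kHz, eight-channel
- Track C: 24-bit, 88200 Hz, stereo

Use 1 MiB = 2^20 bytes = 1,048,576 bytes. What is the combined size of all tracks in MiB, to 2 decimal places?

9 minutes 25 seconds = 565 s.
Track A: 56,000 × 565 × 2 × 2 = 126,560,000 bytes.
Track B: 192,000 × 565 × 3 × 8 = 2,603,520,000 bytes.
Track C: 88,200 × 565 × 3 × 2 = 298,998,000 bytes.
Total = 3,029,078,000 bytes = 2888.75 MiB.

2888.75 MiB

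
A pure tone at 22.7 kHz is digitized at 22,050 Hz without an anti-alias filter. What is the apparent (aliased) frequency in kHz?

0.65 kHz

Nyquist = 22,050/2 = 11,025 Hz; 22,700 Hz exceeds it.
Alias = |22,700 − 1×22,050| = |22,700 − 22,050| = 650 Hz = 0.65 kHz.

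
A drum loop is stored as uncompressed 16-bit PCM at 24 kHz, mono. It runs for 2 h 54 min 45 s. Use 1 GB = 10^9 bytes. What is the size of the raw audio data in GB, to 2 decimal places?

0.50 GB

Duration = 2 h 54 min 45 s = 10,485 s.
Bytes = 24,000 samples/s × 10,485 s × 2 bytes/sample × 1 ch = 503,280,000 bytes.
503,280,000 / 1,000,000,000 = 0.50 GB.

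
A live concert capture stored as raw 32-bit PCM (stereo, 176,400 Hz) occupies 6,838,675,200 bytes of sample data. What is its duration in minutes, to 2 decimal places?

Byte rate = 176,400 × 4 × 2 = 1,411,200 bytes/s.
Duration = 6,838,675,200 / 1,411,200 = 4,846 s.
4,846 s / 60 = 80.77 minutes.

80.77 minutes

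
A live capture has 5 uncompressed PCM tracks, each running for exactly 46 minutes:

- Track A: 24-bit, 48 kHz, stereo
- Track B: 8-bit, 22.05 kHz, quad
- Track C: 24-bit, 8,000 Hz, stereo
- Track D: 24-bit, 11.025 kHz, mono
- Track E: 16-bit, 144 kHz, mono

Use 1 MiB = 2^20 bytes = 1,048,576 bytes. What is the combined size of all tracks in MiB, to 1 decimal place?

1961.7 MiB

exactly 46 minutes = 2,760 s.
Track A: 48,000 × 2,760 × 3 × 2 = 794,880,000 bytes.
Track B: 22,050 × 2,760 × 1 × 4 = 243,432,000 bytes.
Track C: 8,000 × 2,760 × 3 × 2 = 132,480,000 bytes.
Track D: 11,025 × 2,760 × 3 × 1 = 91,287,000 bytes.
Track E: 144,000 × 2,760 × 2 × 1 = 794,880,000 bytes.
Total = 2,056,959,000 bytes = 1961.7 MiB.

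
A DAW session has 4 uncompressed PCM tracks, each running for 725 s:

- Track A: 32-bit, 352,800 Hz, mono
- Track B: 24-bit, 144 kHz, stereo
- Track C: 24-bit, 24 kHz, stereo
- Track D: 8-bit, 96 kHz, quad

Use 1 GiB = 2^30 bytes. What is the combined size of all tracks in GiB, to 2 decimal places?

1.89 GiB

Track A: 352,800 × 725 × 4 × 1 = 1,023,120,000 bytes.
Track B: 144,000 × 725 × 3 × 2 = 626,400,000 bytes.
Track C: 24,000 × 725 × 3 × 2 = 104,400,000 bytes.
Track D: 96,000 × 725 × 1 × 4 = 278,400,000 bytes.
Total = 2,032,320,000 bytes = 1.89 GiB.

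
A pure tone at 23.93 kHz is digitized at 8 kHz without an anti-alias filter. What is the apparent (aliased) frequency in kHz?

Nyquist = 8,000/2 = 4,000 Hz; 23,930 Hz exceeds it.
Alias = |23,930 − 3×8,000| = |23,930 − 24,000| = 70 Hz = 0.07 kHz.

0.07 kHz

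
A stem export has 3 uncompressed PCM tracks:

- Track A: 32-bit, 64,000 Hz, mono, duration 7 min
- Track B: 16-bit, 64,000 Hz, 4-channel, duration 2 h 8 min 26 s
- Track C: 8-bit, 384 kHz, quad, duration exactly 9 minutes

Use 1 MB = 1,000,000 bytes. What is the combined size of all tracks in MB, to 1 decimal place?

Track A: 7 min = 420 s; 64,000 × 420 × 4 × 1 = 107,520,000 bytes.
Track B: 2 h 8 min 26 s = 7,706 s; 64,000 × 7,706 × 2 × 4 = 3,945,472,000 bytes.
Track C: exactly 9 minutes = 540 s; 384,000 × 540 × 1 × 4 = 829,440,000 bytes.
Total = 4,882,432,000 bytes = 4882.4 MB.

4882.4 MB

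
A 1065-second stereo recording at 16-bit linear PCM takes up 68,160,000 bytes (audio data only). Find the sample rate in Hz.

Bytes = sample_rate × seconds × bytes_per_sample × channels.
sample_rate = 68,160,000 / (1,065 × 2 × 2) = 68,160,000 / 4,260 = 16,000 Hz.

16,000 Hz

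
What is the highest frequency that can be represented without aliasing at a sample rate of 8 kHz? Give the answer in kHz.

Nyquist frequency = sample rate / 2 = 8,000 / 2 = 4 kHz.

4 kHz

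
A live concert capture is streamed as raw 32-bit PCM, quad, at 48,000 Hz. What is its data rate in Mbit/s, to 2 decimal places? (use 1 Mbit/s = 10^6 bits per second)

Bit rate = 48,000 × 32 × 4 = 6,144,000 bits/s.
= 6.14 Mbit/s.

6.14 Mbit/s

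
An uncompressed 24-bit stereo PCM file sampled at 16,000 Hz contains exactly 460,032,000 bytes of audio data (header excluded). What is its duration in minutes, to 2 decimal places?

Byte rate = 16,000 × 3 × 2 = 96,000 bytes/s.
Duration = 460,032,000 / 96,000 = 4,792 s.
4,792 s / 60 = 79.87 minutes.

79.87 minutes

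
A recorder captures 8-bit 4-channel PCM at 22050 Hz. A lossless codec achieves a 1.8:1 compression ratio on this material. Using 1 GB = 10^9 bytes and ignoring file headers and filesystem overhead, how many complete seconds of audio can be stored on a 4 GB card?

Uncompressed byte rate = 22,050 × 1 × 4 = 88,200 bytes/s.
After 1.8:1 compression, effective rate ≈ 49000 bytes/s.
Capacity = 4 × 1,000,000,000 = 4,000,000,000 bytes.
4,000,000,000 / effective rate ≈ 81632.65 s → 81,632 seconds.

81,632 seconds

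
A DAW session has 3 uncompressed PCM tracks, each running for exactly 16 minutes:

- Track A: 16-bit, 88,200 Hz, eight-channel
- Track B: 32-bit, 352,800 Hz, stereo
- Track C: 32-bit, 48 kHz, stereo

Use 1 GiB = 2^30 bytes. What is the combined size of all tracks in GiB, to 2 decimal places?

exactly 16 minutes = 960 s.
Track A: 88,200 × 960 × 2 × 8 = 1,354,752,000 bytes.
Track B: 352,800 × 960 × 4 × 2 = 2,709,504,000 bytes.
Track C: 48,000 × 960 × 4 × 2 = 368,640,000 bytes.
Total = 4,432,896,000 bytes = 4.13 GiB.

4.13 GiB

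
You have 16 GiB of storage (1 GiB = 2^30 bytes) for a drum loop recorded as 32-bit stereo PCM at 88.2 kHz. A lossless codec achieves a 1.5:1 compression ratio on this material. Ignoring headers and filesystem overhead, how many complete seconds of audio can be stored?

36,521 seconds

Uncompressed byte rate = 88,200 × 4 × 2 = 705,600 bytes/s.
After 1.5:1 compression, effective rate ≈ 470400 bytes/s.
Capacity = 16 × 1,073,741,824 = 17,179,869,184 bytes.
17,179,869,184 / effective rate ≈ 36521.83 s → 36,521 seconds.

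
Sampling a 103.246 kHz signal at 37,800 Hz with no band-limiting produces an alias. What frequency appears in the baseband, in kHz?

10.154 kHz

Nyquist = 37,800/2 = 18,900 Hz; 103,246 Hz exceeds it.
Alias = |103,246 − 3×37,800| = |103,246 − 113,400| = 10,154 Hz = 10.154 kHz.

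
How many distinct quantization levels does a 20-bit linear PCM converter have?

1,048,576 levels

2^20 = 1,048,576.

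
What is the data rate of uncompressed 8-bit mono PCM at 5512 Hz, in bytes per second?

Bit rate = 5,512 × 8 × 1 = 44,096 bits/s.
44,096 / 8 = 5,512 bytes/s.

5,512 bytes/s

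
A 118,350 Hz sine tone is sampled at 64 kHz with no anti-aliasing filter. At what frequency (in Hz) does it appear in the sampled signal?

Nyquist = 64,000/2 = 32,000 Hz; 118,350 Hz exceeds it.
Alias = |118,350 − 2×64,000| = |118,350 − 128,000| = 9,650 Hz.

9,650 Hz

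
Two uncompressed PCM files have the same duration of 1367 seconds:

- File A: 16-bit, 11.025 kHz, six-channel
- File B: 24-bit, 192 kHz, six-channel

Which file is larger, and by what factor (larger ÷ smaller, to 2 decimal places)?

File B, by a factor of 26.12

File A: 11,025 × 2 × 6 = 132,300 bytes/s.
File B: 192,000 × 3 × 6 = 3,456,000 bytes/s.
File B is larger; ratio = 4,724,352,000 / 180,854,100 = 26.12.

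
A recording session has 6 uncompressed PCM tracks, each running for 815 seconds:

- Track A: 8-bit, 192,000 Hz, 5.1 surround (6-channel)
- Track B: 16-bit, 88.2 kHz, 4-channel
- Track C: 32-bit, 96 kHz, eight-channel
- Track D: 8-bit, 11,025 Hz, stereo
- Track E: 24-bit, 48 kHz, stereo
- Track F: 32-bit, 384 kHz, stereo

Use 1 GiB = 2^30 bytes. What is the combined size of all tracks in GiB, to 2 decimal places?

Track A: 192,000 × 815 × 1 × 6 = 938,880,000 bytes.
Track B: 88,200 × 815 × 2 × 4 = 575,064,000 bytes.
Track C: 96,000 × 815 × 4 × 8 = 2,503,680,000 bytes.
Track D: 11,025 × 815 × 1 × 2 = 17,970,750 bytes.
Track E: 48,000 × 815 × 3 × 2 = 234,720,000 bytes.
Track F: 384,000 × 815 × 4 × 2 = 2,503,680,000 bytes.
Total = 6,773,994,750 bytes = 6.31 GiB.

6.31 GiB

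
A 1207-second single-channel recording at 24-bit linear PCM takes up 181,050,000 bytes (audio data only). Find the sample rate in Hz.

Bytes = sample_rate × seconds × bytes_per_sample × channels.
sample_rate = 181,050,000 / (1,207 × 3 × 1) = 181,050,000 / 3,621 = 50,000 Hz.

50,000 Hz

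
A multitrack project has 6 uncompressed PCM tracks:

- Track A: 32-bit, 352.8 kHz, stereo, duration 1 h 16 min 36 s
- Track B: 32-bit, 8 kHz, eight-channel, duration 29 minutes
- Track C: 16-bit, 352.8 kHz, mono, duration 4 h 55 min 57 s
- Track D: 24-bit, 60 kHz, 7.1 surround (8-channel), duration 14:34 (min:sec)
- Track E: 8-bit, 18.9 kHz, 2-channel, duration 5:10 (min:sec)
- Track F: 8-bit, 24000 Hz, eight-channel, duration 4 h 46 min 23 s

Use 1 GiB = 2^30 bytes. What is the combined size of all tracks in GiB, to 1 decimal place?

Track A: 1 h 16 min 36 s = 4,596 s; 352,800 × 4,596 × 4 × 2 = 12,971,750,400 bytes.
Track B: 29 minutes = 1,740 s; 8,000 × 1,740 × 4 × 8 = 445,440,000 bytes.
Track C: 4 h 55 min 57 s = 17,757 s; 352,800 × 17,757 × 2 × 1 = 12,529,339,200 bytes.
Track D: 14:34 (min:sec) = 874 s; 60,000 × 874 × 3 × 8 = 1,258,560,000 bytes.
Track E: 5:10 (min:sec) = 310 s; 18,900 × 310 × 1 × 2 = 11,718,000 bytes.
Track F: 4 h 46 min 23 s = 17,183 s; 24,000 × 17,183 × 1 × 8 = 3,299,136,000 bytes.
Total = 30,515,943,600 bytes = 28.4 GiB.

28.4 GiB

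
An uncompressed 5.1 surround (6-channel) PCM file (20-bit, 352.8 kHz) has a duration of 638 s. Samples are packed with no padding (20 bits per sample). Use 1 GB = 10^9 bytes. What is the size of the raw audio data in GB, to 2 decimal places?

3.38 GB

Bits = 352,800 × 638 × 20 × 6 = 27,010,368,000 bits = 3,376,296,000 bytes.
3,376,296,000 / 1,000,000,000 = 3.38 GB.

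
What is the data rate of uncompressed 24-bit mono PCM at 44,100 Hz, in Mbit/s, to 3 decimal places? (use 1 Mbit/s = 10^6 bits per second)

Bit rate = 44,100 × 24 × 1 = 1,058,400 bits/s.
= 1.058 Mbit/s.

1.058 Mbit/s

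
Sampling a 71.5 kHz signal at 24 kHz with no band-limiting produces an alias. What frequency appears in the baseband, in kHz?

0.5 kHz

Nyquist = 24,000/2 = 12,000 Hz; 71,500 Hz exceeds it.
Alias = |71,500 − 3×24,000| = |71,500 − 72,000| = 500 Hz = 0.5 kHz.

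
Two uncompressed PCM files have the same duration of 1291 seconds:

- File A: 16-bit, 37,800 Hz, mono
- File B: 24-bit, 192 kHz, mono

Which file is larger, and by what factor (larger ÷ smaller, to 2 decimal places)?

File A: 37,800 × 2 × 1 = 75,600 bytes/s.
File B: 192,000 × 3 × 1 = 576,000 bytes/s.
File B is larger; ratio = 743,616,000 / 97,599,600 = 7.62.

File B, by a factor of 7.62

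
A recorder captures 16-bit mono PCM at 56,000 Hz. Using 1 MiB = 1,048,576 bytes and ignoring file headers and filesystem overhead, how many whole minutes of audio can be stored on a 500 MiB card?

Uncompressed byte rate = 56,000 × 2 × 1 = 112,000 bytes/s.
Capacity = 500 × 1,048,576 = 524,288,000 bytes.
524,288,000 / 112,000 ≈ 4681.14 s → 78 minutes.

78 minutes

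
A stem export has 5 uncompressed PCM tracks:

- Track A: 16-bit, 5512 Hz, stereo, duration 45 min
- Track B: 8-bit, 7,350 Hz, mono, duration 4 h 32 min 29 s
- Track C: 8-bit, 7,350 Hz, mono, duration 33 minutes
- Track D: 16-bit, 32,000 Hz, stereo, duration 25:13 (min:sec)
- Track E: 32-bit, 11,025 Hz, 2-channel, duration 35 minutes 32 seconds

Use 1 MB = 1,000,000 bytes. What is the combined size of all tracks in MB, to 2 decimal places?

Track A: 45 min = 2,700 s; 5,512 × 2,700 × 2 × 2 = 59,529,600 bytes.
Track B: 4 h 32 min 29 s = 16,349 s; 7,350 × 16,349 × 1 × 1 = 120,165,150 bytes.
Track C: 33 minutes = 1,980 s; 7,350 × 1,980 × 1 × 1 = 14,553,000 bytes.
Track D: 25:13 (min:sec) = 1,513 s; 32,000 × 1,513 × 2 × 2 = 193,664,000 bytes.
Track E: 35 minutes 32 seconds = 2,132 s; 11,025 × 2,132 × 4 × 2 = 188,042,400 bytes.
Total = 575,954,150 bytes = 575.95 MB.

575.95 MB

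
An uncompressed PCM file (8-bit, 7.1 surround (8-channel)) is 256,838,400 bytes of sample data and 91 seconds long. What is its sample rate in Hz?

Bytes = sample_rate × seconds × bytes_per_sample × channels.
sample_rate = 256,838,400 / (91 × 1 × 8) = 256,838,400 / 728 = 352,800 Hz.

352,800 Hz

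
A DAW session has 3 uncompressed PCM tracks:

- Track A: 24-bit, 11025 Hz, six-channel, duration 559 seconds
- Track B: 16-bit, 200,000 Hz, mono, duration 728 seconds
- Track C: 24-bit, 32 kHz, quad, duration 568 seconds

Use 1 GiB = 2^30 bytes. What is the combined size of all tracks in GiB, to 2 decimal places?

0.58 GiB

Track A: 11,025 × 559 × 3 × 6 = 110,933,550 bytes.
Track B: 200,000 × 728 × 2 × 1 = 291,200,000 bytes.
Track C: 32,000 × 568 × 3 × 4 = 218,112,000 bytes.
Total = 620,245,550 bytes = 0.58 GiB.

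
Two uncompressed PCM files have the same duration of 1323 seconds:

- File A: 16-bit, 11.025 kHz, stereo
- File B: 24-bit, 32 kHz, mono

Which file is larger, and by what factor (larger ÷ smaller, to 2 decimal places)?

File B, by a factor of 2.18

File A: 11,025 × 2 × 2 = 44,100 bytes/s.
File B: 32,000 × 3 × 1 = 96,000 bytes/s.
File B is larger; ratio = 127,008,000 / 58,344,300 = 2.18.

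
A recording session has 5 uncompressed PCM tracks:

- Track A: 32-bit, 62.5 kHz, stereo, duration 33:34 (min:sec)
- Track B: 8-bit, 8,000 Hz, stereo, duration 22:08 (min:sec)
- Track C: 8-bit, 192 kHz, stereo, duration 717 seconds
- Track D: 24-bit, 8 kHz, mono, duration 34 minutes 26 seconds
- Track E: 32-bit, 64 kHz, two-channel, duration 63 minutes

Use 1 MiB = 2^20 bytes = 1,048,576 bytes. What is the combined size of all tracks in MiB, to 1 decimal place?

3136.2 MiB

Track A: 33:34 (min:sec) = 2,014 s; 62,500 × 2,014 × 4 × 2 = 1,007,000,000 bytes.
Track B: 22:08 (min:sec) = 1,328 s; 8,000 × 1,328 × 1 × 2 = 21,248,000 bytes.
Track C: 192,000 × 717 × 1 × 2 = 275,328,000 bytes.
Track D: 34 minutes 26 seconds = 2,066 s; 8,000 × 2,066 × 3 × 1 = 49,584,000 bytes.
Track E: 63 minutes = 3,780 s; 64,000 × 3,780 × 4 × 2 = 1,935,360,000 bytes.
Total = 3,288,520,000 bytes = 3136.2 MiB.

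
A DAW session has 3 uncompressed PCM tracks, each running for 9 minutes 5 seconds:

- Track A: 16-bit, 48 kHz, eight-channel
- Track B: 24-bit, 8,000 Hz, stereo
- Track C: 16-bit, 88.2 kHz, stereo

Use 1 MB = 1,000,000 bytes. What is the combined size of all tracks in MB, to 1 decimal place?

637.0 MB

9 minutes 5 seconds = 545 s.
Track A: 48,000 × 545 × 2 × 8 = 418,560,000 bytes.
Track B: 8,000 × 545 × 3 × 2 = 26,160,000 bytes.
Track C: 88,200 × 545 × 2 × 2 = 192,276,000 bytes.
Total = 636,996,000 bytes = 637.0 MB.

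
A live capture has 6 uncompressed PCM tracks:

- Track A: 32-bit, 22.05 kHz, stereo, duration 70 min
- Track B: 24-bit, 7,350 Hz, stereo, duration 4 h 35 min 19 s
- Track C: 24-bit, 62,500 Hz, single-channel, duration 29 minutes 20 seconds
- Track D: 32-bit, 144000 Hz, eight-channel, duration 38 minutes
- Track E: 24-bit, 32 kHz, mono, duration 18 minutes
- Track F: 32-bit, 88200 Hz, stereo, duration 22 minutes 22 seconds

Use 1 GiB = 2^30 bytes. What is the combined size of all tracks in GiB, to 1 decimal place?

Track A: 70 min = 4,200 s; 22,050 × 4,200 × 4 × 2 = 740,880,000 bytes.
Track B: 4 h 35 min 19 s = 16,519 s; 7,350 × 16,519 × 3 × 2 = 728,487,900 bytes.
Track C: 29 minutes 20 seconds = 1,760 s; 62,500 × 1,760 × 3 × 1 = 330,000,000 bytes.
Track D: 38 minutes = 2,280 s; 144,000 × 2,280 × 4 × 8 = 10,506,240,000 bytes.
Track E: 18 minutes = 1,080 s; 32,000 × 1,080 × 3 × 1 = 103,680,000 bytes.
Track F: 22 minutes 22 seconds = 1,342 s; 88,200 × 1,342 × 4 × 2 = 946,915,200 bytes.
Total = 13,356,203,100 bytes = 12.4 GiB.

12.4 GiB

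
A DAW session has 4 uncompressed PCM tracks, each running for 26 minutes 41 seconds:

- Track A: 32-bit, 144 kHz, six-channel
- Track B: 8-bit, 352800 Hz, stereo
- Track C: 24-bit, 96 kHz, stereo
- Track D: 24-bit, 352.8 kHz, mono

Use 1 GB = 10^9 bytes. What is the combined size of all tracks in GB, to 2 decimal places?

26 minutes 41 seconds = 1,601 s.
Track A: 144,000 × 1,601 × 4 × 6 = 5,533,056,000 bytes.
Track B: 352,800 × 1,601 × 1 × 2 = 1,129,665,600 bytes.
Track C: 96,000 × 1,601 × 3 × 2 = 922,176,000 bytes.
Track D: 352,800 × 1,601 × 3 × 1 = 1,694,498,400 bytes.
Total = 9,279,396,000 bytes = 9.28 GB.

9.28 GB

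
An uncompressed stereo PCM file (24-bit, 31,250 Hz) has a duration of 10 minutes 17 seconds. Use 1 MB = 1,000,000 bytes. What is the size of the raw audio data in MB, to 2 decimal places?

115.69 MB

Duration = 10 minutes 17 seconds = 617 s.
Bytes = 31,250 samples/s × 617 s × 3 bytes/sample × 2 ch = 115,687,500 bytes.
115,687,500 / 1,000,000 = 115.69 MB.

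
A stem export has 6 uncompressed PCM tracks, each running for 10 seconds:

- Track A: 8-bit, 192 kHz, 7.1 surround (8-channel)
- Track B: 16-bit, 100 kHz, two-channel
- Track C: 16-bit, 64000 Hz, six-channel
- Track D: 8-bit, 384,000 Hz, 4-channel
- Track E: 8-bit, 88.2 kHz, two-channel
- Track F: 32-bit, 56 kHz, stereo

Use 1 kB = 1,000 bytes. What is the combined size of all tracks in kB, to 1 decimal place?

48644.0 kB

Track A: 192,000 × 10 × 1 × 8 = 15,360,000 bytes.
Track B: 100,000 × 10 × 2 × 2 = 4,000,000 bytes.
Track C: 64,000 × 10 × 2 × 6 = 7,680,000 bytes.
Track D: 384,000 × 10 × 1 × 4 = 15,360,000 bytes.
Track E: 88,200 × 10 × 1 × 2 = 1,764,000 bytes.
Track F: 56,000 × 10 × 4 × 2 = 4,480,000 bytes.
Total = 48,644,000 bytes = 48644.0 kB.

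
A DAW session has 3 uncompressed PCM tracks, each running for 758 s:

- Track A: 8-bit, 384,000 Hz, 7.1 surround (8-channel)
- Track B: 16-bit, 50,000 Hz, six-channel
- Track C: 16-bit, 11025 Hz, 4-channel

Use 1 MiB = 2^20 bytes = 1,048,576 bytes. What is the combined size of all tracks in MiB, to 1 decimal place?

2718.2 MiB

Track A: 384,000 × 758 × 1 × 8 = 2,328,576,000 bytes.
Track B: 50,000 × 758 × 2 × 6 = 454,800,000 bytes.
Track C: 11,025 × 758 × 2 × 4 = 66,855,600 bytes.
Total = 2,850,231,600 bytes = 2718.2 MiB.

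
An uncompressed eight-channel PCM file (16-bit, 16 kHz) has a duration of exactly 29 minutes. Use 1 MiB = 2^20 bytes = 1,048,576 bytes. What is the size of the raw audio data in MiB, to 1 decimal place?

424.8 MiB

Duration = exactly 29 minutes = 1,740 s.
Bytes = 16,000 samples/s × 1,740 s × 2 bytes/sample × 8 ch = 445,440,000 bytes.
445,440,000 / 1,048,576 = 424.8 MiB.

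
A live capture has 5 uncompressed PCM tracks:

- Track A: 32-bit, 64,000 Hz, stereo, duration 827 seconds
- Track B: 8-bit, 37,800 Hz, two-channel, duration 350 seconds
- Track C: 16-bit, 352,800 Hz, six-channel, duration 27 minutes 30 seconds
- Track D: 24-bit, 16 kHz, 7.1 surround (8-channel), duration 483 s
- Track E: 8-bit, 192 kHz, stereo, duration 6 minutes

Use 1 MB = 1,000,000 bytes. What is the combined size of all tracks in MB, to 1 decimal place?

Track A: 64,000 × 827 × 4 × 2 = 423,424,000 bytes.
Track B: 37,800 × 350 × 1 × 2 = 26,460,000 bytes.
Track C: 27 minutes 30 seconds = 1,650 s; 352,800 × 1,650 × 2 × 6 = 6,985,440,000 bytes.
Track D: 16,000 × 483 × 3 × 8 = 185,472,000 bytes.
Track E: 6 minutes = 360 s; 192,000 × 360 × 1 × 2 = 138,240,000 bytes.
Total = 7,759,036,000 bytes = 7759.0 MB.

7759.0 MB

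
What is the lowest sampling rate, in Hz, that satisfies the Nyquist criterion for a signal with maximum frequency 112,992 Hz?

Minimum sample rate = 2 × 112,992 Hz = 225,984 Hz.

225,984 Hz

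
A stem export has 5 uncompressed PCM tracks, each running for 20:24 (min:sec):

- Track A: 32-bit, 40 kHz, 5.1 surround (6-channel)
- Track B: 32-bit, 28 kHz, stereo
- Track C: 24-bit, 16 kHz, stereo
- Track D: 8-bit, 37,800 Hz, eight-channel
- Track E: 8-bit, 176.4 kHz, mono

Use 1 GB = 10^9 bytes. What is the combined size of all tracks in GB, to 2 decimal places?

20:24 (min:sec) = 1,224 s.
Track A: 40,000 × 1,224 × 4 × 6 = 1,175,040,000 bytes.
Track B: 28,000 × 1,224 × 4 × 2 = 274,176,000 bytes.
Track C: 16,000 × 1,224 × 3 × 2 = 117,504,000 bytes.
Track D: 37,800 × 1,224 × 1 × 8 = 370,137,600 bytes.
Track E: 176,400 × 1,224 × 1 × 1 = 215,913,600 bytes.
Total = 2,152,771,200 bytes = 2.15 GB.

2.15 GB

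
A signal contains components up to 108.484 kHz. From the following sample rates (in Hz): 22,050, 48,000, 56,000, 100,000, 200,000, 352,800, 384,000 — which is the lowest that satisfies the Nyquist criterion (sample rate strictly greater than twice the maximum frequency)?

352,800 Hz

Need sample rate > 2 × 108,484 = 216,968 Hz.
Lowest listed rate above 216,968 Hz is 352,800 Hz.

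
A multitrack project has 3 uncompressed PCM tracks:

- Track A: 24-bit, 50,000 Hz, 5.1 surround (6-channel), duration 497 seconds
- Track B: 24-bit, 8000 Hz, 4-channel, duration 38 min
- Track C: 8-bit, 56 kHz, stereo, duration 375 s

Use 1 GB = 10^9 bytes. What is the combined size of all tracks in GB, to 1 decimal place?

0.7 GB

Track A: 50,000 × 497 × 3 × 6 = 447,300,000 bytes.
Track B: 38 min = 2,280 s; 8,000 × 2,280 × 3 × 4 = 218,880,000 bytes.
Track C: 56,000 × 375 × 1 × 2 = 42,000,000 bytes.
Total = 708,180,000 bytes = 0.7 GB.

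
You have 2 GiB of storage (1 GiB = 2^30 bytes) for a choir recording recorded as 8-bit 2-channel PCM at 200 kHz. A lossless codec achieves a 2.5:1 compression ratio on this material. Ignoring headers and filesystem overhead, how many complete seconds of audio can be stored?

Uncompressed byte rate = 200,000 × 1 × 2 = 400,000 bytes/s.
After 2.5:1 compression, effective rate ≈ 160000 bytes/s.
Capacity = 2 × 1,073,741,824 = 2,147,483,648 bytes.
2,147,483,648 / effective rate ≈ 13421.77 s → 13,421 seconds.

13,421 seconds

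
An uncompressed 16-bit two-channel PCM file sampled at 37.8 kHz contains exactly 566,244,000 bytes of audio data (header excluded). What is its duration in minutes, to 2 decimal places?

Byte rate = 37,800 × 2 × 2 = 151,200 bytes/s.
Duration = 566,244,000 / 151,200 = 3,745 s.
3,745 s / 60 = 62.42 minutes.

62.42 minutes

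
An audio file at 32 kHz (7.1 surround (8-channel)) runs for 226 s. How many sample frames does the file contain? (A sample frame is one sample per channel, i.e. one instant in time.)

32,000 samples/s × 226 s = 7,232,000 frames.

7,232,000 sample frames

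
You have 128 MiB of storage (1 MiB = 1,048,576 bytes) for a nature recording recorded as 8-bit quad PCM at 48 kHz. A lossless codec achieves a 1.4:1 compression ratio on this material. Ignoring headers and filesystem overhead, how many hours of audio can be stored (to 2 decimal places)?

Uncompressed byte rate = 48,000 × 1 × 4 = 192,000 bytes/s.
After 1.4:1 compression, effective rate ≈ 137142.86 bytes/s.
Capacity = 128 × 1,048,576 = 134,217,728 bytes.
134,217,728 / effective rate ≈ 978.67 s → 0.27 hours.

0.27 hours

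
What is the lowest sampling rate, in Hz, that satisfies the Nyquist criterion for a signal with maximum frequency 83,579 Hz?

Minimum sample rate = 2 × 83,579 Hz = 167,158 Hz.

167,158 Hz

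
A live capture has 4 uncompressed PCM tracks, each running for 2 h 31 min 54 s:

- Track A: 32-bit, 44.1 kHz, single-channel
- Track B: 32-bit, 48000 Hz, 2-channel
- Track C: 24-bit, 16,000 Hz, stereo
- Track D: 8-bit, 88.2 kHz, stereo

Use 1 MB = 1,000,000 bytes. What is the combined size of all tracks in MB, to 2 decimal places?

7590.14 MB

2 h 31 min 54 s = 9,114 s.
Track A: 44,100 × 9,114 × 4 × 1 = 1,607,709,600 bytes.
Track B: 48,000 × 9,114 × 4 × 2 = 3,499,776,000 bytes.
Track C: 16,000 × 9,114 × 3 × 2 = 874,944,000 bytes.
Track D: 88,200 × 9,114 × 1 × 2 = 1,607,709,600 bytes.
Total = 7,590,139,200 bytes = 7590.14 MB.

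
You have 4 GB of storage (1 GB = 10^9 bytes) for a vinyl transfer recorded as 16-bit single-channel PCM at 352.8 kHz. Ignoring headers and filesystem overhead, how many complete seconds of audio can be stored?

Uncompressed byte rate = 352,800 × 2 × 1 = 705,600 bytes/s.
Capacity = 4 × 1,000,000,000 = 4,000,000,000 bytes.
4,000,000,000 / 705,600 ≈ 5668.93 s → 5,668 seconds.

5,668 seconds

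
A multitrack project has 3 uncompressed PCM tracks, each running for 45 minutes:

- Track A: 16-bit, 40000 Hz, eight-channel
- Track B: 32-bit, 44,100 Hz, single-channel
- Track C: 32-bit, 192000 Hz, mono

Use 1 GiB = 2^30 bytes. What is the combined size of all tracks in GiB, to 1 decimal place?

45 minutes = 2,700 s.
Track A: 40,000 × 2,700 × 2 × 8 = 1,728,000,000 bytes.
Track B: 44,100 × 2,700 × 4 × 1 = 476,280,000 bytes.
Track C: 192,000 × 2,700 × 4 × 1 = 2,073,600,000 bytes.
Total = 4,277,880,000 bytes = 4.0 GiB.

4.0 GiB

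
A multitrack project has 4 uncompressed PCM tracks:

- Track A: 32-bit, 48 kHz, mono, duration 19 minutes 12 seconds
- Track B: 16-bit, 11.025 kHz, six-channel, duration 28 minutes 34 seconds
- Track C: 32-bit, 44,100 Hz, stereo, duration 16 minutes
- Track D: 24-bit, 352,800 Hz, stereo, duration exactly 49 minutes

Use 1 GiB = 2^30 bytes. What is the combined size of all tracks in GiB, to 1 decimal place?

6.5 GiB

Track A: 19 minutes 12 seconds = 1,152 s; 48,000 × 1,152 × 4 × 1 = 221,184,000 bytes.
Track B: 28 minutes 34 seconds = 1,714 s; 11,025 × 1,714 × 2 × 6 = 226,762,200 bytes.
Track C: 16 minutes = 960 s; 44,100 × 960 × 4 × 2 = 338,688,000 bytes.
Track D: exactly 49 minutes = 2,940 s; 352,800 × 2,940 × 3 × 2 = 6,223,392,000 bytes.
Total = 7,010,026,200 bytes = 6.5 GiB.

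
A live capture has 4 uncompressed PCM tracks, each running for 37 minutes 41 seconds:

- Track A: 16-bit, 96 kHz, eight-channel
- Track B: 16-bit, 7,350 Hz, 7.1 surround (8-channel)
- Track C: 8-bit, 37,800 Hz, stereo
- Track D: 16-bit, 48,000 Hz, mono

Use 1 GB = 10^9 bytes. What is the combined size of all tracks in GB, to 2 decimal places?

4.13 GB

37 minutes 41 seconds = 2,261 s.
Track A: 96,000 × 2,261 × 2 × 8 = 3,472,896,000 bytes.
Track B: 7,350 × 2,261 × 2 × 8 = 265,893,600 bytes.
Track C: 37,800 × 2,261 × 1 × 2 = 170,931,600 bytes.
Track D: 48,000 × 2,261 × 2 × 1 = 217,056,000 bytes.
Total = 4,126,777,200 bytes = 4.13 GB.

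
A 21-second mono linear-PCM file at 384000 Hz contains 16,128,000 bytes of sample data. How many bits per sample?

Bytes per sample = 16,128,000 / (384,000 × 21 × 1) = 16,128,000 / 8,064,000 = 2.
Bit depth = 2 × 8 = 16 bits.

16 bits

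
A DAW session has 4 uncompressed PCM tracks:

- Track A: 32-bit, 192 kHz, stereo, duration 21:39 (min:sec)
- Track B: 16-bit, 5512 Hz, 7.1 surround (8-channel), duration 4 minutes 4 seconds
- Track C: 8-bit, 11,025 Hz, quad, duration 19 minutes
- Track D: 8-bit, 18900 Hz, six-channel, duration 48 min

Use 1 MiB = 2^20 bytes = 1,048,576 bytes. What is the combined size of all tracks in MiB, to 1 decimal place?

Track A: 21:39 (min:sec) = 1,299 s; 192,000 × 1,299 × 4 × 2 = 1,995,264,000 bytes.
Track B: 4 minutes 4 seconds = 244 s; 5,512 × 244 × 2 × 8 = 21,518,848 bytes.
Track C: 19 minutes = 1,140 s; 11,025 × 1,140 × 1 × 4 = 50,274,000 bytes.
Track D: 48 min = 2,880 s; 18,900 × 2,880 × 1 × 6 = 326,592,000 bytes.
Total = 2,393,648,848 bytes = 2282.8 MiB.

2282.8 MiB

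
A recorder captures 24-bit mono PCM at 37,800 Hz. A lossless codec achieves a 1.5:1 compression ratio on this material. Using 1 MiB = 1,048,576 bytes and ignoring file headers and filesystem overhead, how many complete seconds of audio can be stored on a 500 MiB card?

Uncompressed byte rate = 37,800 × 3 × 1 = 113,400 bytes/s.
After 1.5:1 compression, effective rate ≈ 75600 bytes/s.
Capacity = 500 × 1,048,576 = 524,288,000 bytes.
524,288,000 / effective rate ≈ 6935.03 s → 6,935 seconds.

6,935 seconds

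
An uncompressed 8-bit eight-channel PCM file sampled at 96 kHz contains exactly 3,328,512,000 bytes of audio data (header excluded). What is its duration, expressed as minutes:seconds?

72:14

Byte rate = 96,000 × 1 × 8 = 768,000 bytes/s.
Duration = 3,328,512,000 / 768,000 = 4,334 s.
4,334 s = 72:14.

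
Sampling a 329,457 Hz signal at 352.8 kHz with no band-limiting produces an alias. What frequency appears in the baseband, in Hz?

23,343 Hz

Nyquist = 352,800/2 = 176,400 Hz; 329,457 Hz exceeds it.
Alias = |329,457 − 1×352,800| = |329,457 − 352,800| = 23,343 Hz.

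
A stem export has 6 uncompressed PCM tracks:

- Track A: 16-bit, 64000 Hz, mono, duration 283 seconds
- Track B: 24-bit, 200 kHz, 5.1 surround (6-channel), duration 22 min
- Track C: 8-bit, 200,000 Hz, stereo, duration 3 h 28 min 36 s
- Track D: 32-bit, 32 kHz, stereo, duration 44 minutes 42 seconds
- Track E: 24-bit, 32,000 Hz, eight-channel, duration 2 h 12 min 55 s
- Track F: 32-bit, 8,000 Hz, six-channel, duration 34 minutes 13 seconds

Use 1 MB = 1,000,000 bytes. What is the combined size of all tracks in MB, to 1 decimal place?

17000.2 MB

Track A: 64,000 × 283 × 2 × 1 = 36,224,000 bytes.
Track B: 22 min = 1,320 s; 200,000 × 1,320 × 3 × 6 = 4,752,000,000 bytes.
Track C: 3 h 28 min 36 s = 12,516 s; 200,000 × 12,516 × 1 × 2 = 5,006,400,000 bytes.
Track D: 44 minutes 42 seconds = 2,682 s; 32,000 × 2,682 × 4 × 2 = 686,592,000 bytes.
Track E: 2 h 12 min 55 s = 7,975 s; 32,000 × 7,975 × 3 × 8 = 6,124,800,000 bytes.
Track F: 34 minutes 13 seconds = 2,053 s; 8,000 × 2,053 × 4 × 6 = 394,176,000 bytes.
Total = 17,000,192,000 bytes = 17000.2 MB.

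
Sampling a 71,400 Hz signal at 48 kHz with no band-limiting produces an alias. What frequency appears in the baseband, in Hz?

23,400 Hz

Nyquist = 48,000/2 = 24,000 Hz; 71,400 Hz exceeds it.
Alias = |71,400 − 1×48,000| = |71,400 − 48,000| = 23,400 Hz.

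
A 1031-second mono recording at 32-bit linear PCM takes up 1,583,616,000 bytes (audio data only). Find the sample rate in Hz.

Bytes = sample_rate × seconds × bytes_per_sample × channels.
sample_rate = 1,583,616,000 / (1,031 × 4 × 1) = 1,583,616,000 / 4,124 = 384,000 Hz.

384,000 Hz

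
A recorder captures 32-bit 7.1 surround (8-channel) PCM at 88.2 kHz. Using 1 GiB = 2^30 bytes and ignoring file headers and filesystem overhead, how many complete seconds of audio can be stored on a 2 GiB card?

760 seconds

Uncompressed byte rate = 88,200 × 4 × 8 = 2,822,400 bytes/s.
Capacity = 2 × 1,073,741,824 = 2,147,483,648 bytes.
2,147,483,648 / 2,822,400 ≈ 760.87 s → 760 seconds.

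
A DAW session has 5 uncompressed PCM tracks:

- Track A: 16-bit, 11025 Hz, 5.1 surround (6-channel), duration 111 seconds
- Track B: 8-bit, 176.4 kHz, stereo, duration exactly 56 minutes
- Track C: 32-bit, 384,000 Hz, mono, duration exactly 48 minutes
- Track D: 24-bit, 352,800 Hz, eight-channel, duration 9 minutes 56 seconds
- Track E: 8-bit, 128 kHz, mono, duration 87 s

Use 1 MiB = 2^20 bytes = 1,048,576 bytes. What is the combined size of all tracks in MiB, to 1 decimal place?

Track A: 11,025 × 111 × 2 × 6 = 14,685,300 bytes.
Track B: exactly 56 minutes = 3,360 s; 176,400 × 3,360 × 1 × 2 = 1,185,408,000 bytes.
Track C: exactly 48 minutes = 2,880 s; 384,000 × 2,880 × 4 × 1 = 4,423,680,000 bytes.
Track D: 9 minutes 56 seconds = 596 s; 352,800 × 596 × 3 × 8 = 5,046,451,200 bytes.
Track E: 128,000 × 87 × 1 × 1 = 11,136,000 bytes.
Total = 10,681,360,500 bytes = 10186.5 MiB.

10186.5 MiB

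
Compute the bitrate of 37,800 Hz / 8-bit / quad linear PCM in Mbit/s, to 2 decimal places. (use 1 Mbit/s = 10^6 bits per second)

1.21 Mbit/s

Bit rate = 37,800 × 8 × 4 = 1,209,600 bits/s.
= 1.21 Mbit/s.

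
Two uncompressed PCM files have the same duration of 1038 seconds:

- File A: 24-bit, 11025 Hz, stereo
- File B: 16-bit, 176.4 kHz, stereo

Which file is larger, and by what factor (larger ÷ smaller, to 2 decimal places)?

File B, by a factor of 10.67

File A: 11,025 × 3 × 2 = 66,150 bytes/s.
File B: 176,400 × 2 × 2 = 705,600 bytes/s.
File B is larger; ratio = 732,412,800 / 68,663,700 = 10.67.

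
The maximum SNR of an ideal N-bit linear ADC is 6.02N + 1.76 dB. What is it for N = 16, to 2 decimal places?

6.02 × 16 + 1.76 = 98.08 dB.

98.08 dB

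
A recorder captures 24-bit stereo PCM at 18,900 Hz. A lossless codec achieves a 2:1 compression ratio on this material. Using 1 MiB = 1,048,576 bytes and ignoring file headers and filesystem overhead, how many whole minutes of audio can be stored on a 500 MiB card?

Uncompressed byte rate = 18,900 × 3 × 2 = 113,400 bytes/s.
After 2:1 compression, effective rate ≈ 56700 bytes/s.
Capacity = 500 × 1,048,576 = 524,288,000 bytes.
524,288,000 / effective rate ≈ 9246.7 s → 154 minutes.

154 minutes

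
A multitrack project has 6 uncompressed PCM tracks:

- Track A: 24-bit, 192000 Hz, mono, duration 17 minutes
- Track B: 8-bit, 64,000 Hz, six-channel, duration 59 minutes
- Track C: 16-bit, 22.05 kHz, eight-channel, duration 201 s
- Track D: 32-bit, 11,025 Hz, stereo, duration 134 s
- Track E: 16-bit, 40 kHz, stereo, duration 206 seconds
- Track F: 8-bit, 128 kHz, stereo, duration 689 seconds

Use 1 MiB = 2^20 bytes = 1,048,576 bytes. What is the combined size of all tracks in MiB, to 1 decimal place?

Track A: 17 minutes = 1,020 s; 192,000 × 1,020 × 3 × 1 = 587,520,000 bytes.
Track B: 59 minutes = 3,540 s; 64,000 × 3,540 × 1 × 6 = 1,359,360,000 bytes.
Track C: 22,050 × 201 × 2 × 8 = 70,912,800 bytes.
Track D: 11,025 × 134 × 4 × 2 = 11,818,800 bytes.
Track E: 40,000 × 206 × 2 × 2 = 32,960,000 bytes.
Track F: 128,000 × 689 × 1 × 2 = 176,384,000 bytes.
Total = 2,238,955,600 bytes = 2135.2 MiB.

2135.2 MiB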